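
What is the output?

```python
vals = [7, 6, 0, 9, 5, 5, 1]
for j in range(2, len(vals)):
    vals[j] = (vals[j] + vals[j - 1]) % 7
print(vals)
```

j=2: vals[2] = (0+6)%7 = 6 → [7, 6, 6, 9, 5, 5, 1]
j=3: vals[3] = (9+6)%7 = 1 → [7, 6, 6, 1, 5, 5, 1]
j=4: vals[4] = (5+1)%7 = 6 → [7, 6, 6, 1, 6, 5, 1]
j=5: vals[5] = (5+6)%7 = 4 → [7, 6, 6, 1, 6, 4, 1]
j=6: vals[6] = (1+4)%7 = 5 → [7, 6, 6, 1, 6, 4, 5]

[7, 6, 6, 1, 6, 4, 5]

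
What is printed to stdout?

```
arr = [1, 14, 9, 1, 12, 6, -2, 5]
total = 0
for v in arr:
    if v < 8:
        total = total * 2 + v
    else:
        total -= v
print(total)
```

-415

v=1: <8, total = 0*2+1 = 1
v=14: not <8, total = 1-14 = -13
v=9: not <8, total = (-13)-9 = -22
v=1: <8, total = (-22)*2+1 = -43
v=12: not <8, total = (-43)-12 = -55
v=6: <8, total = (-55)*2+6 = -104
v=-2: <8, total = (-104)*2+(-2) = -210
v=5: <8, total = (-210)*2+5 = -415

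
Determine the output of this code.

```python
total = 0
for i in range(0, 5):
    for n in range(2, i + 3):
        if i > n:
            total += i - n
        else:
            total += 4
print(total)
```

i=0,n=2: not 0>2, total = 0+4 = 4
i=1,n=2: not 1>2, total = 4+4 = 8
i=1,n=3: not 1>3, total = 8+4 = 12
i=2,n=2: not 2>2, total = 12+4 = 16
i=2,n=3: not 2>3, total = 16+4 = 20
i=2,n=4: not 2>4, total = 20+4 = 24
i=3,n=2: 3>2, total = 24+1 = 25
i=3,n=3: not 3>3, total = 25+4 = 29
i=3,n=4: not 3>4, total = 29+4 = 33
i=3,n=5: not 3>5, total = 33+4 = 37
i=4,n=2: 4>2, total = 37+2 = 39
i=4,n=3: 4>3, total = 39+1 = 40
i=4,n=4: not 4>4, total = 40+4 = 44
i=4,n=5: not 4>5, total = 44+4 = 48
i=4,n=6: not 4>6, total = 48+4 = 52

52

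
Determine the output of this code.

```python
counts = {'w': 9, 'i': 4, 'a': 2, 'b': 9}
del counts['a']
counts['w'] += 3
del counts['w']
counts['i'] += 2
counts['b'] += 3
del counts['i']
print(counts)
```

{'b': 12}

del 'a' → {'w': 9, 'i': 4, 'b': 9}
counts['w'] = 9+3 = 12 → {'w': 12, 'i': 4, 'b': 9}
del 'w' → {'i': 4, 'b': 9}
counts['i'] = 4+2 = 6 → {'i': 6, 'b': 9}
counts['b'] = 9+3 = 12 → {'i': 6, 'b': 12}
del 'i' → {'b': 12}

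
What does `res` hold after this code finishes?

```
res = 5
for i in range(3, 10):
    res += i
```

47

i=3: res = 5+3 = 8
i=4: res = 8+4 = 12
i=5: res = 12+5 = 17
i=6: res = 17+6 = 23
i=7: res = 23+7 = 30
i=8: res = 30+8 = 38
i=9: res = 38+9 = 47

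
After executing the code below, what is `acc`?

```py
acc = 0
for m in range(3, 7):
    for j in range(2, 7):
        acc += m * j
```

360

m=3,j=2: acc = 0+6 = 6
m=3,j=3: acc = 6+9 = 15
m=3,j=4: acc = 15+12 = 27
m=3,j=5: acc = 27+15 = 42
m=3,j=6: acc = 42+18 = 60
m=4,j=2: acc = 60+8 = 68
m=4,j=3: acc = 68+12 = 80
m=4,j=4: acc = 80+16 = 96
m=4,j=5: acc = 96+20 = 116
m=4,j=6: acc = 116+24 = 140
m=5,j=2: acc = 140+10 = 150
m=5,j=3: acc = 150+15 = 165
m=5,j=4: acc = 165+20 = 185
m=5,j=5: acc = 185+25 = 210
m=5,j=6: acc = 210+30 = 240
m=6,j=2: acc = 240+12 = 252
m=6,j=3: acc = 252+18 = 270
m=6,j=4: acc = 270+24 = 294
m=6,j=5: acc = 294+30 = 324
m=6,j=6: acc = 324+36 = 360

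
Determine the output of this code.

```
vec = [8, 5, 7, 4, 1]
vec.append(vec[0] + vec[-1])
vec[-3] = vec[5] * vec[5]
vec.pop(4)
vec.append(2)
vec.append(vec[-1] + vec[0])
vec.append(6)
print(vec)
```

[8, 5, 7, 81, 9, 2, 10, 6]

append vec[0]+vec[-1] = 8+1 = 9 → [8, 5, 7, 4, 1, 9]
vec[-3] = vec[5]*vec[5] = 9*9 = 81 → [8, 5, 7, 81, 1, 9]
pop(4) removes 1 → [8, 5, 7, 81, 9]
append 2 → [8, 5, 7, 81, 9, 2]
append vec[-1]+vec[0] = 2+8 = 10 → [8, 5, 7, 81, 9, 2, 10]
append 6 → [8, 5, 7, 81, 9, 2, 10, 6]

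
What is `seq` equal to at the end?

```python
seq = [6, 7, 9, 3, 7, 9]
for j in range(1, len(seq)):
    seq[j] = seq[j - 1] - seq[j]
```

j=1: seq[1] = 6-7 = -1 → [6, -1, 9, 3, 7, 9]
j=2: seq[2] = (-1)-9 = -10 → [6, -1, -10, 3, 7, 9]
j=3: seq[3] = (-10)-3 = -13 → [6, -1, -10, -13, 7, 9]
j=4: seq[4] = (-13)-7 = -20 → [6, -1, -10, -13, -20, 9]
j=5: seq[5] = (-20)-9 = -29 → [6, -1, -10, -13, -20, -29]

[6, -1, -10, -13, -20, -29]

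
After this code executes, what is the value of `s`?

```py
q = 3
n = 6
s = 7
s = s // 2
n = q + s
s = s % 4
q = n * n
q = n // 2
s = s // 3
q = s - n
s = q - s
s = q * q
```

25

s = 7//2 = 3
n = 3+3 = 6
s = 3%4 = 3
q = 6*6 = 36
q = 6//2 = 3
s = 3//3 = 1
q = 1-6 = -5
s = (-5)-1 = -6
s = (-5)*(-5) = 25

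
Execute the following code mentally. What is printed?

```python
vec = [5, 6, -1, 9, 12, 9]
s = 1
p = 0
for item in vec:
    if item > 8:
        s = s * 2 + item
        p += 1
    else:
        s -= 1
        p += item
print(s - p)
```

item=5: not >8, s = 1-1 = 0; p=5
item=6: not >8, s = 0-1 = -1; p=11
item=-1: not >8, s = (-1)-1 = -2; p=10
item=9: >8, s = (-2)*2+9 = 5; p=11
item=12: >8, s = 5*2+12 = 22; p=12
item=9: >8, s = 22*2+9 = 53; p=13
s-p = 53-13 = 40

40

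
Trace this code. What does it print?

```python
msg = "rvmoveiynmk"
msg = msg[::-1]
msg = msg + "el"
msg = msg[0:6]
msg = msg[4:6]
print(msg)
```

reverse → 'kmnyievomvr'
+ 'el' → 'kmnyievomvrel'
slice [0:6] → 'kmnyie'
slice [4:6] → 'ie'

ie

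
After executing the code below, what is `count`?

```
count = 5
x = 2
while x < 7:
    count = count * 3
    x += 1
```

x=2: count = 5*3 = 15
x=3: count = 15*3 = 45
x=4: count = 45*3 = 135
x=5: count = 135*3 = 405
x=6: count = 405*3 = 1215

1215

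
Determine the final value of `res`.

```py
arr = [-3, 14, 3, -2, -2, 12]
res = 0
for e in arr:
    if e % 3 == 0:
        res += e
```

e=-3: %3==0, res = 0+(-3) = -3
e=14: not %3==0
e=3: %3==0, res = (-3)+3 = 0
e=-2: not %3==0
e=-2: not %3==0
e=12: %3==0, res = 0+12 = 12

12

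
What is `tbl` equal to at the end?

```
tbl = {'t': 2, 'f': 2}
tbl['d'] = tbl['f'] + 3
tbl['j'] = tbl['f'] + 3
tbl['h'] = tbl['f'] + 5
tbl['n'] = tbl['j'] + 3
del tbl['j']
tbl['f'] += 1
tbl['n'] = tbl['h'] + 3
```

{'t': 2, 'f': 3, 'd': 5, 'h': 7, 'n': 10}

tbl['d'] = tbl['f']+3 = 5 → {'t': 2, 'f': 2, 'd': 5}
tbl['j'] = tbl['f']+3 = 5 → {'t': 2, 'f': 2, 'd': 5, 'j': 5}
tbl['h'] = tbl['f']+5 = 7 → {'t': 2, 'f': 2, 'd': 5, 'j': 5, 'h': 7}
tbl['n'] = tbl['j']+3 = 8 → {'t': 2, 'f': 2, 'd': 5, 'j': 5, 'h': 7, 'n': 8}
del 'j' → {'t': 2, 'f': 2, 'd': 5, 'h': 7, 'n': 8}
tbl['f'] = 2+1 = 3 → {'t': 2, 'f': 3, 'd': 5, 'h': 7, 'n': 8}
tbl['n'] = tbl['h']+3 = 10 → {'t': 2, 'f': 3, 'd': 5, 'h': 7, 'n': 10}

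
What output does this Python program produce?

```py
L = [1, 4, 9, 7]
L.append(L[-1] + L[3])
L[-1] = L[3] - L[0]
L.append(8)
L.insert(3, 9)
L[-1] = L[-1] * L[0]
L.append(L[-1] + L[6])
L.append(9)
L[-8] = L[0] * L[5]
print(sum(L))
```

append L[-1]+L[3] = 7+7 = 14 → [1, 4, 9, 7, 14]
L[-1] = L[3]-L[0] = 7-1 = 6 → [1, 4, 9, 7, 6]
append 8 → [1, 4, 9, 7, 6, 8]
insert 9 at 3 → [1, 4, 9, 9, 7, 6, 8]
L[-1] = L[-1]*L[0] = 8*1 = 8 → [1, 4, 9, 9, 7, 6, 8]
append L[-1]+L[6] = 8+8 = 16 → [1, 4, 9, 9, 7, 6, 8, 16]
append 9 → [1, 4, 9, 9, 7, 6, 8, 16, 9]
L[-8] = L[0]*L[5] = 1*6 = 6 → [1, 6, 9, 9, 7, 6, 8, 16, 9]
sum = 71

71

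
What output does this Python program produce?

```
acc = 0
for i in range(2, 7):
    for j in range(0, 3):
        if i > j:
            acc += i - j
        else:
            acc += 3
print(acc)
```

i=2,j=0: 2>0, acc = 0+2 = 2
i=2,j=1: 2>1, acc = 2+1 = 3
i=2,j=2: not 2>2, acc = 3+3 = 6
i=3,j=0: 3>0, acc = 6+3 = 9
i=3,j=1: 3>1, acc = 9+2 = 11
i=3,j=2: 3>2, acc = 11+1 = 12
i=4,j=0: 4>0, acc = 12+4 = 16
i=4,j=1: 4>1, acc = 16+3 = 19
i=4,j=2: 4>2, acc = 19+2 = 21
i=5,j=0: 5>0, acc = 21+5 = 26
i=5,j=1: 5>1, acc = 26+4 = 30
i=5,j=2: 5>2, acc = 30+3 = 33
i=6,j=0: 6>0, acc = 33+6 = 39
i=6,j=1: 6>1, acc = 39+5 = 44
i=6,j=2: 6>2, acc = 44+4 = 48

48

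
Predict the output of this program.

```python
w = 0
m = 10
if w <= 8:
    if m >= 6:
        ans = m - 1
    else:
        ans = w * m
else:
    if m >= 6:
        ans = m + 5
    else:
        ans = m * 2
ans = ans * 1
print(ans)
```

w=0, m=10
w <= 8 is True; m >= 6 is True
→ ans = m - 1 = 9
ans = 9*1 = 9

9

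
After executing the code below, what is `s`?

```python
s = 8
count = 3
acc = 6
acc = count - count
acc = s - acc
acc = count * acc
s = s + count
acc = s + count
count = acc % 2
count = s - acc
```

11

acc = 3-3 = 0
acc = 8-0 = 8
acc = 3*8 = 24
s = 8+3 = 11
acc = 11+3 = 14
count = 14%2 = 0
count = 11-14 = -3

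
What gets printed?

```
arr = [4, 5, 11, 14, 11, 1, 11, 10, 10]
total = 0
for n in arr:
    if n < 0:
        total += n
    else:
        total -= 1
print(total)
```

n=4: not <0, total = 0-1 = -1
n=5: not <0, total = (-1)-1 = -2
n=11: not <0, total = (-2)-1 = -3
n=14: not <0, total = (-3)-1 = -4
n=11: not <0, total = (-4)-1 = -5
n=1: not <0, total = (-5)-1 = -6
n=11: not <0, total = (-6)-1 = -7
n=10: not <0, total = (-7)-1 = -8
n=10: not <0, total = (-8)-1 = -9

-9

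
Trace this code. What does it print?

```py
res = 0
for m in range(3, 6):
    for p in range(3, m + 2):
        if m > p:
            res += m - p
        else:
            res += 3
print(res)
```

m=3,p=3: not 3>3, res = 0+3 = 3
m=3,p=4: not 3>4, res = 3+3 = 6
m=4,p=3: 4>3, res = 6+1 = 7
m=4,p=4: not 4>4, res = 7+3 = 10
m=4,p=5: not 4>5, res = 10+3 = 13
m=5,p=3: 5>3, res = 13+2 = 15
m=5,p=4: 5>4, res = 15+1 = 16
m=5,p=5: not 5>5, res = 16+3 = 19
m=5,p=6: not 5>6, res = 19+3 = 22

22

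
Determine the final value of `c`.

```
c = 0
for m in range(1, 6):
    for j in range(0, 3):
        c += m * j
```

45

m=1,j=0: c = 0+0 = 0
m=1,j=1: c = 0+1 = 1
m=1,j=2: c = 1+2 = 3
m=2,j=0: c = 3+0 = 3
m=2,j=1: c = 3+2 = 5
m=2,j=2: c = 5+4 = 9
m=3,j=0: c = 9+0 = 9
m=3,j=1: c = 9+3 = 12
m=3,j=2: c = 12+6 = 18
m=4,j=0: c = 18+0 = 18
m=4,j=1: c = 18+4 = 22
m=4,j=2: c = 22+8 = 30
m=5,j=0: c = 30+0 = 30
m=5,j=1: c = 30+5 = 35
m=5,j=2: c = 35+10 = 45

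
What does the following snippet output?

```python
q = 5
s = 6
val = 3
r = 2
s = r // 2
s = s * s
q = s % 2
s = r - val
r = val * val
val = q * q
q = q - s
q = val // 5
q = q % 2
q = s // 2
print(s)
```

s = 2//2 = 1
s = 1*1 = 1
q = 1%2 = 1
s = 2-3 = -1
r = 3*3 = 9
val = 1*1 = 1
q = 1-(-1) = 2
q = 1//5 = 0
q = 0%2 = 0
q = (-1)//2 = -1

-1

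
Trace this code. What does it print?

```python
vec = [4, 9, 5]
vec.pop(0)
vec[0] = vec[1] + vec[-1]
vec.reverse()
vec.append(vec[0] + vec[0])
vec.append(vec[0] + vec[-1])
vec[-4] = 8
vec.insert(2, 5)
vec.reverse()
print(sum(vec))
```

pop(0) removes 4 → [9, 5]
vec[0] = vec[1]+vec[-1] = 5+5 = 10 → [10, 5]
reverse → [5, 10]
append vec[0]+vec[0] = 5+5 = 10 → [5, 10, 10]
append vec[0]+vec[-1] = 5+10 = 15 → [5, 10, 10, 15]
vec[-4] = 8 → [8, 10, 10, 15]
insert 5 at 2 → [8, 10, 5, 10, 15]
reverse → [15, 10, 5, 10, 8]
sum = 48

48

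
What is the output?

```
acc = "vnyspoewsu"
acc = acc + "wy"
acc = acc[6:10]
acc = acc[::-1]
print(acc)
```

uswe

+ 'wy' → 'vnyspoewsuwy'
slice [6:10] → 'ewsu'
reverse → 'uswe'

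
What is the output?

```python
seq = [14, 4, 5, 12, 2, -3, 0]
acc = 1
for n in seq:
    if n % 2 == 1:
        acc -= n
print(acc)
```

-1

n=14: not odd
n=4: not odd
n=5: odd, acc = 1-5 = -4
n=12: not odd
n=2: not odd
n=-3: odd, acc = (-4)-(-3) = -1
n=0: not odd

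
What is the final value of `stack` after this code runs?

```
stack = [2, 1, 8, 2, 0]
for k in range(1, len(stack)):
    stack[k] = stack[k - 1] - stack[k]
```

[2, 1, -7, -9, -9]

k=1: stack[1] = 2-1 = 1 → [2, 1, 8, 2, 0]
k=2: stack[2] = 1-8 = -7 → [2, 1, -7, 2, 0]
k=3: stack[3] = (-7)-2 = -9 → [2, 1, -7, -9, 0]
k=4: stack[4] = (-9)-0 = -9 → [2, 1, -7, -9, -9]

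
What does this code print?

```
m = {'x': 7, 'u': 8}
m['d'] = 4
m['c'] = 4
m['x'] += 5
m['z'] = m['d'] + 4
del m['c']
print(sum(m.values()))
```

32

m['d'] = 4 → {'x': 7, 'u': 8, 'd': 4}
m['c'] = 4 → {'x': 7, 'u': 8, 'd': 4, 'c': 4}
m['x'] = 7+5 = 12 → {'x': 12, 'u': 8, 'd': 4, 'c': 4}
m['z'] = m['d']+4 = 8 → {'x': 12, 'u': 8, 'd': 4, 'c': 4, 'z': 8}
del 'c' → {'x': 12, 'u': 8, 'd': 4, 'z': 8}
sum of values = 32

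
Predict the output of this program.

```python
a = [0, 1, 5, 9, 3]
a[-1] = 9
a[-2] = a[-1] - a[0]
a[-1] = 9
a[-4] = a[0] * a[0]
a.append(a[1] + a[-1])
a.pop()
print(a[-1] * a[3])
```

a[-1] = 9 → [0, 1, 5, 9, 9]
a[-2] = a[-1]-a[0] = 9-0 = 9 → [0, 1, 5, 9, 9]
a[-1] = 9 → [0, 1, 5, 9, 9]
a[-4] = a[0]*a[0] = 0*0 = 0 → [0, 0, 5, 9, 9]
append a[1]+a[-1] = 0+9 = 9 → [0, 0, 5, 9, 9, 9]
pop() removes 9 → [0, 0, 5, 9, 9]
a[-1]*a[3] = 9*9 = 81

81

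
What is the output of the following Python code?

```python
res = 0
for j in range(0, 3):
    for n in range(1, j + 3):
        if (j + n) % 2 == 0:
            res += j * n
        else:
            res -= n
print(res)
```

j=0,n=1: odd sum, res = 0-1 = -1
j=0,n=2: even sum, res = (-1)+0 = -1
j=1,n=1: even sum, res = (-1)+1 = 0
j=1,n=2: odd sum, res = 0-2 = -2
j=1,n=3: even sum, res = (-2)+3 = 1
j=2,n=1: odd sum, res = 1-1 = 0
j=2,n=2: even sum, res = 0+4 = 4
j=2,n=3: odd sum, res = 4-3 = 1
j=2,n=4: even sum, res = 1+8 = 9

9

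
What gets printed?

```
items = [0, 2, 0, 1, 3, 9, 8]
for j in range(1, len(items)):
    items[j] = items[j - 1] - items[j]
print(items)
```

j=1: items[1] = 0-2 = -2 → [0, -2, 0, 1, 3, 9, 8]
j=2: items[2] = (-2)-0 = -2 → [0, -2, -2, 1, 3, 9, 8]
j=3: items[3] = (-2)-1 = -3 → [0, -2, -2, -3, 3, 9, 8]
j=4: items[4] = (-3)-3 = -6 → [0, -2, -2, -3, -6, 9, 8]
j=5: items[5] = (-6)-9 = -15 → [0, -2, -2, -3, -6, -15, 8]
j=6: items[6] = (-15)-8 = -23 → [0, -2, -2, -3, -6, -15, -23]

[0, -2, -2, -3, -6, -15, -23]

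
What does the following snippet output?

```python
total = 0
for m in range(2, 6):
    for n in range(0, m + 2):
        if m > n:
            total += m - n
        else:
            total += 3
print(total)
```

58

m=2,n=0: 2>0, total = 0+2 = 2
m=2,n=1: 2>1, total = 2+1 = 3
m=2,n=2: not 2>2, total = 3+3 = 6
m=2,n=3: not 2>3, total = 6+3 = 9
m=3,n=0: 3>0, total = 9+3 = 12
m=3,n=1: 3>1, total = 12+2 = 14
m=3,n=2: 3>2, total = 14+1 = 15
m=3,n=3: not 3>3, total = 15+3 = 18
m=3,n=4: not 3>4, total = 18+3 = 21
m=4,n=0: 4>0, total = 21+4 = 25
m=4,n=1: 4>1, total = 25+3 = 28
m=4,n=2: 4>2, total = 28+2 = 30
m=4,n=3: 4>3, total = 30+1 = 31
m=4,n=4: not 4>4, total = 31+3 = 34
m=4,n=5: not 4>5, total = 34+3 = 37
m=5,n=0: 5>0, total = 37+5 = 42
m=5,n=1: 5>1, total = 42+4 = 46
m=5,n=2: 5>2, total = 46+3 = 49
m=5,n=3: 5>3, total = 49+2 = 51
m=5,n=4: 5>4, total = 51+1 = 52
m=5,n=5: not 5>5, total = 52+3 = 55
m=5,n=6: not 5>6, total = 55+3 = 58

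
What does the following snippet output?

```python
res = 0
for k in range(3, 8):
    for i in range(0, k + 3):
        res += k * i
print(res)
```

800

k=3,i=0: res = 0+0 = 0
k=3,i=1: res = 0+3 = 3
k=3,i=2: res = 3+6 = 9
k=3,i=3: res = 9+9 = 18
k=3,i=4: res = 18+12 = 30
k=3,i=5: res = 30+15 = 45
k=4,i=0: res = 45+0 = 45
k=4,i=1: res = 45+4 = 49
k=4,i=2: res = 49+8 = 57
k=4,i=3: res = 57+12 = 69
k=4,i=4: res = 69+16 = 85
k=4,i=5: res = 85+20 = 105
k=4,i=6: res = 105+24 = 129
k=5,i=0: res = 129+0 = 129
k=5,i=1: res = 129+5 = 134
k=5,i=2: res = 134+10 = 144
k=5,i=3: res = 144+15 = 159
k=5,i=4: res = 159+20 = 179
k=5,i=5: res = 179+25 = 204
k=5,i=6: res = 204+30 = 234
k=5,i=7: res = 234+35 = 269
k=6,i=0: res = 269+0 = 269
k=6,i=1: res = 269+6 = 275
k=6,i=2: res = 275+12 = 287
k=6,i=3: res = 287+18 = 305
k=6,i=4: res = 305+24 = 329
k=6,i=5: res = 329+30 = 359
k=6,i=6: res = 359+36 = 395
k=6,i=7: res = 395+42 = 437
k=6,i=8: res = 437+48 = 485
k=7,i=0: res = 485+0 = 485
k=7,i=1: res = 485+7 = 492
k=7,i=2: res = 492+14 = 506
k=7,i=3: res = 506+21 = 527
k=7,i=4: res = 527+28 = 555
k=7,i=5: res = 555+35 = 590
k=7,i=6: res = 590+42 = 632
k=7,i=7: res = 632+49 = 681
k=7,i=8: res = 681+56 = 737
k=7,i=9: res = 737+63 = 800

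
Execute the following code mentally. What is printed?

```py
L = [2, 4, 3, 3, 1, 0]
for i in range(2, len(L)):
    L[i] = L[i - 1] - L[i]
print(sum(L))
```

-1

i=2: L[2] = 4-3 = 1 → [2, 4, 1, 3, 1, 0]
i=3: L[3] = 1-3 = -2 → [2, 4, 1, -2, 1, 0]
i=4: L[4] = (-2)-1 = -3 → [2, 4, 1, -2, -3, 0]
i=5: L[5] = (-3)-0 = -3 → [2, 4, 1, -2, -3, -3]
sum = -1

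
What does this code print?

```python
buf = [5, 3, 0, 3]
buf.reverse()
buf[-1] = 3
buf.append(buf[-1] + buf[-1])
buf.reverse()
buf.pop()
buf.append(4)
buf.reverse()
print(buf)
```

reverse → [3, 0, 3, 5]
buf[-1] = 3 → [3, 0, 3, 3]
append buf[-1]+buf[-1] = 3+3 = 6 → [3, 0, 3, 3, 6]
reverse → [6, 3, 3, 0, 3]
pop() removes 3 → [6, 3, 3, 0]
append 4 → [6, 3, 3, 0, 4]
reverse → [4, 0, 3, 3, 6]

[4, 0, 3, 3, 6]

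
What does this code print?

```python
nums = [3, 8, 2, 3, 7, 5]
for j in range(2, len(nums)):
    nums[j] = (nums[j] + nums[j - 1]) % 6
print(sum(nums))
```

19

j=2: nums[2] = (2+8)%6 = 4 → [3, 8, 4, 3, 7, 5]
j=3: nums[3] = (3+4)%6 = 1 → [3, 8, 4, 1, 7, 5]
j=4: nums[4] = (7+1)%6 = 2 → [3, 8, 4, 1, 2, 5]
j=5: nums[5] = (5+2)%6 = 1 → [3, 8, 4, 1, 2, 1]
sum = 19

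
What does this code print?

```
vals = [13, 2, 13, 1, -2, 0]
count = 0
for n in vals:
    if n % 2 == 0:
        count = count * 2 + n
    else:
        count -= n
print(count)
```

n=13: not even, count = 0-13 = -13
n=2: even, count = (-13)*2+2 = -24
n=13: not even, count = (-24)-13 = -37
n=1: not even, count = (-37)-1 = -38
n=-2: even, count = (-38)*2+(-2) = -78
n=0: even, count = (-78)*2+0 = -156

-156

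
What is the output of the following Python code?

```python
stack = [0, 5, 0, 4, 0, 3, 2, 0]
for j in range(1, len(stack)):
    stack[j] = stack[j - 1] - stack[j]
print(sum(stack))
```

-68

j=1: stack[1] = 0-5 = -5 → [0, -5, 0, 4, 0, 3, 2, 0]
j=2: stack[2] = (-5)-0 = -5 → [0, -5, -5, 4, 0, 3, 2, 0]
j=3: stack[3] = (-5)-4 = -9 → [0, -5, -5, -9, 0, 3, 2, 0]
j=4: stack[4] = (-9)-0 = -9 → [0, -5, -5, -9, -9, 3, 2, 0]
j=5: stack[5] = (-9)-3 = -12 → [0, -5, -5, -9, -9, -12, 2, 0]
j=6: stack[6] = (-12)-2 = -14 → [0, -5, -5, -9, -9, -12, -14, 0]
j=7: stack[7] = (-14)-0 = -14 → [0, -5, -5, -9, -9, -12, -14, -14]
sum = -68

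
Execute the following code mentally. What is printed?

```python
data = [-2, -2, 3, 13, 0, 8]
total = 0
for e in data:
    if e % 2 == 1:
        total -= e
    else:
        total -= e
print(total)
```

-20

e=-2: not odd, total = 0-(-2) = 2
e=-2: not odd, total = 2-(-2) = 4
e=3: odd, total = 4-3 = 1
e=13: odd, total = 1-13 = -12
e=0: not odd, total = (-12)-0 = -12
e=8: not odd, total = (-12)-8 = -20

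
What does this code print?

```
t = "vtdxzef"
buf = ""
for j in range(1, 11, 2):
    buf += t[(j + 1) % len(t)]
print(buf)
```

dzftx

j=1: add t[2]='d' → 'd'
j=3: add t[4]='z' → 'dz'
j=5: add t[6]='f' → 'dzf'
j=7: add t[1]='t' → 'dzft'
j=9: add t[3]='x' → 'dzftx'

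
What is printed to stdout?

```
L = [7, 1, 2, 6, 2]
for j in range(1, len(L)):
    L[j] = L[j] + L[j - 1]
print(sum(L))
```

j=1: L[1] = 1+7 = 8 → [7, 8, 2, 6, 2]
j=2: L[2] = 2+8 = 10 → [7, 8, 10, 6, 2]
j=3: L[3] = 6+10 = 16 → [7, 8, 10, 16, 2]
j=4: L[4] = 2+16 = 18 → [7, 8, 10, 16, 18]
sum = 59

59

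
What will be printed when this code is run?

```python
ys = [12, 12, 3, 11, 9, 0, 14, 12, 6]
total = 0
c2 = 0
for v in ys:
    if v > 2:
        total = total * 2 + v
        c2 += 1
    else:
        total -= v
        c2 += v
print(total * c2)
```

21872

v=12: >2, total = 0*2+12 = 12; c2=1
v=12: >2, total = 12*2+12 = 36; c2=2
v=3: >2, total = 36*2+3 = 75; c2=3
v=11: >2, total = 75*2+11 = 161; c2=4
v=9: >2, total = 161*2+9 = 331; c2=5
v=0: not >2, total = 331-0 = 331; c2=5
v=14: >2, total = 331*2+14 = 676; c2=6
v=12: >2, total = 676*2+12 = 1364; c2=7
v=6: >2, total = 1364*2+6 = 2734; c2=8
total*c2 = 2734*8 = 21872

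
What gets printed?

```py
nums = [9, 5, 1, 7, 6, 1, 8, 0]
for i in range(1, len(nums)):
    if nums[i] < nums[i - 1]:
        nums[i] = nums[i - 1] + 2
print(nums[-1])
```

i=1: 5<9, nums[1] = 9+2 = 11 → [9, 11, 1, 7, 6, 1, 8, 0]
i=2: 1<11, nums[2] = 11+2 = 13 → [9, 11, 13, 7, 6, 1, 8, 0]
i=3: 7<13, nums[3] = 13+2 = 15 → [9, 11, 13, 15, 6, 1, 8, 0]
i=4: 6<15, nums[4] = 15+2 = 17 → [9, 11, 13, 15, 17, 1, 8, 0]
i=5: 1<17, nums[5] = 17+2 = 19 → [9, 11, 13, 15, 17, 19, 8, 0]
i=6: 8<19, nums[6] = 19+2 = 21 → [9, 11, 13, 15, 17, 19, 21, 0]
i=7: 0<21, nums[7] = 21+2 = 23 → [9, 11, 13, 15, 17, 19, 21, 23]

23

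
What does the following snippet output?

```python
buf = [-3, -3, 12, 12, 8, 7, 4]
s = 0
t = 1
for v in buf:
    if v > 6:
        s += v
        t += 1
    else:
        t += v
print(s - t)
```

36

v=-3: not >6; t=-2
v=-3: not >6; t=-5
v=12: >6, s = 0+12 = 12; t=-4
v=12: >6, s = 12+12 = 24; t=-3
v=8: >6, s = 24+8 = 32; t=-2
v=7: >6, s = 32+7 = 39; t=-1
v=4: not >6; t=3
s-t = 39-3 = 36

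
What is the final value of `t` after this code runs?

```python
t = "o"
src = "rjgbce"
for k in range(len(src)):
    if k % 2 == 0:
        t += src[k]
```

k=0: add 'r' → 'or'
k=1: skip
k=2: add 'g' → 'org'
k=3: skip
k=4: add 'c' → 'orgc'
k=5: skip

'orgc'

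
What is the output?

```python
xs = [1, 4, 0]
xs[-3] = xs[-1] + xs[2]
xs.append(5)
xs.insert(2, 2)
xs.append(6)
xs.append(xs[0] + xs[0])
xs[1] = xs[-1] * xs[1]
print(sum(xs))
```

13

xs[-3] = xs[-1]+xs[2] = 0+0 = 0 → [0, 4, 0]
append 5 → [0, 4, 0, 5]
insert 2 at 2 → [0, 4, 2, 0, 5]
append 6 → [0, 4, 2, 0, 5, 6]
append xs[0]+xs[0] = 0+0 = 0 → [0, 4, 2, 0, 5, 6, 0]
xs[1] = xs[-1]*xs[1] = 0*4 = 0 → [0, 0, 2, 0, 5, 6, 0]
sum = 13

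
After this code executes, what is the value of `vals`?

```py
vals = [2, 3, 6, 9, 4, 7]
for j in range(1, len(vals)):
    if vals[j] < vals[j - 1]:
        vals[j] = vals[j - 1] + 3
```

[2, 3, 6, 9, 12, 15]

j=1: 3>=2, unchanged → [2, 3, 6, 9, 4, 7]
j=2: 6>=3, unchanged → [2, 3, 6, 9, 4, 7]
j=3: 9>=6, unchanged → [2, 3, 6, 9, 4, 7]
j=4: 4<9, vals[4] = 9+3 = 12 → [2, 3, 6, 9, 12, 7]
j=5: 7<12, vals[5] = 12+3 = 15 → [2, 3, 6, 9, 12, 15]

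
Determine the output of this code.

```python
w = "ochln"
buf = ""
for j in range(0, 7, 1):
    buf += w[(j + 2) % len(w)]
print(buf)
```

hlnochl

j=0: add w[2]='h' → 'h'
j=1: add w[3]='l' → 'hl'
j=2: add w[4]='n' → 'hln'
j=3: add w[0]='o' → 'hlno'
j=4: add w[1]='c' → 'hlnoc'
j=5: add w[2]='h' → 'hlnoch'
j=6: add w[3]='l' → 'hlnochl'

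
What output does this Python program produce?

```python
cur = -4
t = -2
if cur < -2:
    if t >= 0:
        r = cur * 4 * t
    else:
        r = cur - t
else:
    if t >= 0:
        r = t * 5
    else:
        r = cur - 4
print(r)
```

cur=-4, t=-2
cur < -2 is True; t >= 0 is False
→ r = cur - t = -2

-2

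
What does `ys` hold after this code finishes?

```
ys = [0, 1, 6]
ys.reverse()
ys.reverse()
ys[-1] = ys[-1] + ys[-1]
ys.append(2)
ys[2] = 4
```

reverse → [6, 1, 0]
reverse → [0, 1, 6]
ys[-1] = ys[-1]+ys[-1] = 6+6 = 12 → [0, 1, 12]
append 2 → [0, 1, 12, 2]
ys[2] = 4 → [0, 1, 4, 2]

[0, 1, 4, 2]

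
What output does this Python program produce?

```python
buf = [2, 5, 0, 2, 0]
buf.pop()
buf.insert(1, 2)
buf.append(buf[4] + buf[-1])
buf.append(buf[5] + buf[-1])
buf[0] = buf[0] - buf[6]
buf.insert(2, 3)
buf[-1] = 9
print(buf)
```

pop() removes 0 → [2, 5, 0, 2]
insert 2 at 1 → [2, 2, 5, 0, 2]
append buf[4]+buf[-1] = 2+2 = 4 → [2, 2, 5, 0, 2, 4]
append buf[5]+buf[-1] = 4+4 = 8 → [2, 2, 5, 0, 2, 4, 8]
buf[0] = buf[0]-buf[6] = 2-8 = -6 → [-6, 2, 5, 0, 2, 4, 8]
insert 3 at 2 → [-6, 2, 3, 5, 0, 2, 4, 8]
buf[-1] = 9 → [-6, 2, 3, 5, 0, 2, 4, 9]

[-6, 2, 3, 5, 0, 2, 4, 9]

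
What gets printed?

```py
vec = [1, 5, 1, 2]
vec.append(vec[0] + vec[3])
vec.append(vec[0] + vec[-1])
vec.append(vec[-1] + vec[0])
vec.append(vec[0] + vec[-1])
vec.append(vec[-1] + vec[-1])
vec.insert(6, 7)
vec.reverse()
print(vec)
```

[12, 6, 5, 7, 4, 3, 2, 1, 5, 1]

append vec[0]+vec[3] = 1+2 = 3 → [1, 5, 1, 2, 3]
append vec[0]+vec[-1] = 1+3 = 4 → [1, 5, 1, 2, 3, 4]
append vec[-1]+vec[0] = 4+1 = 5 → [1, 5, 1, 2, 3, 4, 5]
append vec[0]+vec[-1] = 1+5 = 6 → [1, 5, 1, 2, 3, 4, 5, 6]
append vec[-1]+vec[-1] = 6+6 = 12 → [1, 5, 1, 2, 3, 4, 5, 6, 12]
insert 7 at 6 → [1, 5, 1, 2, 3, 4, 7, 5, 6, 12]
reverse → [12, 6, 5, 7, 4, 3, 2, 1, 5, 1]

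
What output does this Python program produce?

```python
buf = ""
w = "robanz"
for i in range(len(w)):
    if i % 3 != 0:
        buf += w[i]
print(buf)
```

obnz

i=0: skip
i=1: add 'o' → 'o'
i=2: add 'b' → 'ob'
i=3: skip
i=4: add 'n' → 'obn'
i=5: add 'z' → 'obnz'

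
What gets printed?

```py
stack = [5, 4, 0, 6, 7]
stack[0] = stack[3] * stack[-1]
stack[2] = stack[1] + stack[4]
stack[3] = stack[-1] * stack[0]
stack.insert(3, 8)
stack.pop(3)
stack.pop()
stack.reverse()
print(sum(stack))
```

351

stack[0] = stack[3]*stack[-1] = 6*7 = 42 → [42, 4, 0, 6, 7]
stack[2] = stack[1]+stack[4] = 4+7 = 11 → [42, 4, 11, 6, 7]
stack[3] = stack[-1]*stack[0] = 7*42 = 294 → [42, 4, 11, 294, 7]
insert 8 at 3 → [42, 4, 11, 8, 294, 7]
pop(3) removes 8 → [42, 4, 11, 294, 7]
pop() removes 7 → [42, 4, 11, 294]
reverse → [294, 11, 4, 42]
sum = 351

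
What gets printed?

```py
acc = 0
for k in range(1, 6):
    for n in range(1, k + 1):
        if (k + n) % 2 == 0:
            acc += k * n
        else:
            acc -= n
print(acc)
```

k=1,n=1: even sum, acc = 0+1 = 1
k=2,n=1: odd sum, acc = 1-1 = 0
k=2,n=2: even sum, acc = 0+4 = 4
k=3,n=1: even sum, acc = 4+3 = 7
k=3,n=2: odd sum, acc = 7-2 = 5
k=3,n=3: even sum, acc = 5+9 = 14
k=4,n=1: odd sum, acc = 14-1 = 13
k=4,n=2: even sum, acc = 13+8 = 21
k=4,n=3: odd sum, acc = 21-3 = 18
k=4,n=4: even sum, acc = 18+16 = 34
k=5,n=1: even sum, acc = 34+5 = 39
k=5,n=2: odd sum, acc = 39-2 = 37
k=5,n=3: even sum, acc = 37+15 = 52
k=5,n=4: odd sum, acc = 52-4 = 48
k=5,n=5: even sum, acc = 48+25 = 73

73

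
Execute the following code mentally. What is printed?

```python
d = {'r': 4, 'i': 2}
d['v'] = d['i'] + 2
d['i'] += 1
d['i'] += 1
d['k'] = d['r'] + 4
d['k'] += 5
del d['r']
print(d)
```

d['v'] = d['i']+2 = 4 → {'r': 4, 'i': 2, 'v': 4}
d['i'] = 2+1 = 3 → {'r': 4, 'i': 3, 'v': 4}
d['i'] = 3+1 = 4 → {'r': 4, 'i': 4, 'v': 4}
d['k'] = d['r']+4 = 8 → {'r': 4, 'i': 4, 'v': 4, 'k': 8}
d['k'] = 8+5 = 13 → {'r': 4, 'i': 4, 'v': 4, 'k': 13}
del 'r' → {'i': 4, 'v': 4, 'k': 13}

{'i': 4, 'v': 4, 'k': 13}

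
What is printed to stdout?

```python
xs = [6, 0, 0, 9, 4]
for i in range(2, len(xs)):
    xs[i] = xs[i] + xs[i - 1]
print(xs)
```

[6, 0, 0, 9, 13]

i=2: xs[2] = 0+0 = 0 → [6, 0, 0, 9, 4]
i=3: xs[3] = 9+0 = 9 → [6, 0, 0, 9, 4]
i=4: xs[4] = 4+9 = 13 → [6, 0, 0, 9, 13]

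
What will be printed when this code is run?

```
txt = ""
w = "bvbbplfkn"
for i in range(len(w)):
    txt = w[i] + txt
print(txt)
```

nkflpbbvb

i=0: prepend 'b' → 'b'
i=1: prepend 'v' → 'vb'
i=2: prepend 'b' → 'bvb'
i=3: prepend 'b' → 'bbvb'
i=4: prepend 'p' → 'pbbvb'
i=5: prepend 'l' → 'lpbbvb'
i=6: prepend 'f' → 'flpbbvb'
i=7: prepend 'k' → 'kflpbbvb'
i=8: prepend 'n' → 'nkflpbbvb'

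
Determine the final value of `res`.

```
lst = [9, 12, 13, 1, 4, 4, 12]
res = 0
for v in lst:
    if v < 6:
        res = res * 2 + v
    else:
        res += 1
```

41

v=9: not <6, res = 0+1 = 1
v=12: not <6, res = 1+1 = 2
v=13: not <6, res = 2+1 = 3
v=1: <6, res = 3*2+1 = 7
v=4: <6, res = 7*2+4 = 18
v=4: <6, res = 18*2+4 = 40
v=12: not <6, res = 40+1 = 41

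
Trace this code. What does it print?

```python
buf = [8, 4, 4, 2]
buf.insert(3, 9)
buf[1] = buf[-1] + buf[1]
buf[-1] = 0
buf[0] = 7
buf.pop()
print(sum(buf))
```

insert 9 at 3 → [8, 4, 4, 9, 2]
buf[1] = buf[-1]+buf[1] = 2+4 = 6 → [8, 6, 4, 9, 2]
buf[-1] = 0 → [8, 6, 4, 9, 0]
buf[0] = 7 → [7, 6, 4, 9, 0]
pop() removes 0 → [7, 6, 4, 9]
sum = 26

26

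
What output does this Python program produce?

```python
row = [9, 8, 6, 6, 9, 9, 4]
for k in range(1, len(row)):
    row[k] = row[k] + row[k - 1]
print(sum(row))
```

214

k=1: row[1] = 8+9 = 17 → [9, 17, 6, 6, 9, 9, 4]
k=2: row[2] = 6+17 = 23 → [9, 17, 23, 6, 9, 9, 4]
k=3: row[3] = 6+23 = 29 → [9, 17, 23, 29, 9, 9, 4]
k=4: row[4] = 9+29 = 38 → [9, 17, 23, 29, 38, 9, 4]
k=5: row[5] = 9+38 = 47 → [9, 17, 23, 29, 38, 47, 4]
k=6: row[6] = 4+47 = 51 → [9, 17, 23, 29, 38, 47, 51]
sum = 214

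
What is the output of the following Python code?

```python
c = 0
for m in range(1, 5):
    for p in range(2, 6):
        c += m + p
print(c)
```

m=1,p=2: c = 0+3 = 3
m=1,p=3: c = 3+4 = 7
m=1,p=4: c = 7+5 = 12
m=1,p=5: c = 12+6 = 18
m=2,p=2: c = 18+4 = 22
m=2,p=3: c = 22+5 = 27
m=2,p=4: c = 27+6 = 33
m=2,p=5: c = 33+7 = 40
m=3,p=2: c = 40+5 = 45
m=3,p=3: c = 45+6 = 51
m=3,p=4: c = 51+7 = 58
m=3,p=5: c = 58+8 = 66
m=4,p=2: c = 66+6 = 72
m=4,p=3: c = 72+7 = 79
m=4,p=4: c = 79+8 = 87
m=4,p=5: c = 87+9 = 96

96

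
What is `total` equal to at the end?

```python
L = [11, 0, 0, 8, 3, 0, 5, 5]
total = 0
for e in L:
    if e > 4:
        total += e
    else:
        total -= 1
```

25

e=11: >4, total = 0+11 = 11
e=0: not >4, total = 11-1 = 10
e=0: not >4, total = 10-1 = 9
e=8: >4, total = 9+8 = 17
e=3: not >4, total = 17-1 = 16
e=0: not >4, total = 16-1 = 15
e=5: >4, total = 15+5 = 20
e=5: >4, total = 20+5 = 25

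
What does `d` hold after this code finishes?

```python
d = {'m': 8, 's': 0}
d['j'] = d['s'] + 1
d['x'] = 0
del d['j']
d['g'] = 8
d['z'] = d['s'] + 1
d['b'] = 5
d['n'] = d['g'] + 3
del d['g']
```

d['j'] = d['s']+1 = 1 → {'m': 8, 's': 0, 'j': 1}
d['x'] = 0 → {'m': 8, 's': 0, 'j': 1, 'x': 0}
del 'j' → {'m': 8, 's': 0, 'x': 0}
d['g'] = 8 → {'m': 8, 's': 0, 'x': 0, 'g': 8}
d['z'] = d['s']+1 = 1 → {'m': 8, 's': 0, 'x': 0, 'g': 8, 'z': 1}
d['b'] = 5 → {'m': 8, 's': 0, 'x': 0, 'g': 8, 'z': 1, 'b': 5}
d['n'] = d['g']+3 = 11 → {'m': 8, 's': 0, 'x': 0, 'g': 8, 'z': 1, 'b': 5, 'n': 11}
del 'g' → {'m': 8, 's': 0, 'x': 0, 'z': 1, 'b': 5, 'n': 11}

{'m': 8, 's': 0, 'x': 0, 'z': 1, 'b': 5, 'n': 11}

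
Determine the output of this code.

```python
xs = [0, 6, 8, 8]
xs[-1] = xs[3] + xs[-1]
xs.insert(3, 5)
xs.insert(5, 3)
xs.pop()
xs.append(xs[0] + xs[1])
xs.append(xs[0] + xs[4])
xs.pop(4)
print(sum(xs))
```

41

xs[-1] = xs[3]+xs[-1] = 8+8 = 16 → [0, 6, 8, 16]
insert 5 at 3 → [0, 6, 8, 5, 16]
insert 3 at 5 → [0, 6, 8, 5, 16, 3]
pop() removes 3 → [0, 6, 8, 5, 16]
append xs[0]+xs[1] = 0+6 = 6 → [0, 6, 8, 5, 16, 6]
append xs[0]+xs[4] = 0+16 = 16 → [0, 6, 8, 5, 16, 6, 16]
pop(4) removes 16 → [0, 6, 8, 5, 6, 16]
sum = 41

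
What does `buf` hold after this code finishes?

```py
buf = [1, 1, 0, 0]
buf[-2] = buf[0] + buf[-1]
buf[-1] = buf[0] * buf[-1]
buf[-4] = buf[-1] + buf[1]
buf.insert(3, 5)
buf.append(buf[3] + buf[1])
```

[1, 1, 1, 5, 0, 6]

buf[-2] = buf[0]+buf[-1] = 1+0 = 1 → [1, 1, 1, 0]
buf[-1] = buf[0]*buf[-1] = 1*0 = 0 → [1, 1, 1, 0]
buf[-4] = buf[-1]+buf[1] = 0+1 = 1 → [1, 1, 1, 0]
insert 5 at 3 → [1, 1, 1, 5, 0]
append buf[3]+buf[1] = 5+1 = 6 → [1, 1, 1, 5, 0, 6]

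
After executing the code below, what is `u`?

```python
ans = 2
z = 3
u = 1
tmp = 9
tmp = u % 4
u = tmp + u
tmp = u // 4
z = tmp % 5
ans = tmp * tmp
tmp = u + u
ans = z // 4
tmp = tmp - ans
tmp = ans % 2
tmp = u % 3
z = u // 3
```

2

tmp = 1%4 = 1
u = 1+1 = 2
tmp = 2//4 = 0
z = 0%5 = 0
ans = 0*0 = 0
tmp = 2+2 = 4
ans = 0//4 = 0
tmp = 4-0 = 4
tmp = 0%2 = 0
tmp = 2%3 = 2
z = 2//3 = 0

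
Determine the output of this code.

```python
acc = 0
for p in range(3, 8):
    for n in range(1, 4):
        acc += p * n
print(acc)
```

150

p=3,n=1: acc = 0+3 = 3
p=3,n=2: acc = 3+6 = 9
p=3,n=3: acc = 9+9 = 18
p=4,n=1: acc = 18+4 = 22
p=4,n=2: acc = 22+8 = 30
p=4,n=3: acc = 30+12 = 42
p=5,n=1: acc = 42+5 = 47
p=5,n=2: acc = 47+10 = 57
p=5,n=3: acc = 57+15 = 72
p=6,n=1: acc = 72+6 = 78
p=6,n=2: acc = 78+12 = 90
p=6,n=3: acc = 90+18 = 108
p=7,n=1: acc = 108+7 = 115
p=7,n=2: acc = 115+14 = 129
p=7,n=3: acc = 129+21 = 150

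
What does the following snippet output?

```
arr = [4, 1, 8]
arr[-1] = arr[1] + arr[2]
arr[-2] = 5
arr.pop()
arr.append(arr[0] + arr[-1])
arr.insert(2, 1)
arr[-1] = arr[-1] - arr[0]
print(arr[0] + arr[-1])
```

9

arr[-1] = arr[1]+arr[2] = 1+8 = 9 → [4, 1, 9]
arr[-2] = 5 → [4, 5, 9]
pop() removes 9 → [4, 5]
append arr[0]+arr[-1] = 4+5 = 9 → [4, 5, 9]
insert 1 at 2 → [4, 5, 1, 9]
arr[-1] = arr[-1]-arr[0] = 9-4 = 5 → [4, 5, 1, 5]
arr[0]+arr[-1] = 4+5 = 9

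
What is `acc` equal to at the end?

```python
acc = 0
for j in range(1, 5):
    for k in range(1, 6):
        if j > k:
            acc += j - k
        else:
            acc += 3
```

52

j=1,k=1: not 1>1, acc = 0+3 = 3
j=1,k=2: not 1>2, acc = 3+3 = 6
j=1,k=3: not 1>3, acc = 6+3 = 9
j=1,k=4: not 1>4, acc = 9+3 = 12
j=1,k=5: not 1>5, acc = 12+3 = 15
j=2,k=1: 2>1, acc = 15+1 = 16
j=2,k=2: not 2>2, acc = 16+3 = 19
j=2,k=3: not 2>3, acc = 19+3 = 22
j=2,k=4: not 2>4, acc = 22+3 = 25
j=2,k=5: not 2>5, acc = 25+3 = 28
j=3,k=1: 3>1, acc = 28+2 = 30
j=3,k=2: 3>2, acc = 30+1 = 31
j=3,k=3: not 3>3, acc = 31+3 = 34
j=3,k=4: not 3>4, acc = 34+3 = 37
j=3,k=5: not 3>5, acc = 37+3 = 40
j=4,k=1: 4>1, acc = 40+3 = 43
j=4,k=2: 4>2, acc = 43+2 = 45
j=4,k=3: 4>3, acc = 45+1 = 46
j=4,k=4: not 4>4, acc = 46+3 = 49
j=4,k=5: not 4>5, acc = 49+3 = 52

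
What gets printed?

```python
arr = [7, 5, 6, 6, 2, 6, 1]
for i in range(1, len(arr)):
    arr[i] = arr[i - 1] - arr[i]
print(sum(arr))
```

-54

i=1: arr[1] = 7-5 = 2 → [7, 2, 6, 6, 2, 6, 1]
i=2: arr[2] = 2-6 = -4 → [7, 2, -4, 6, 2, 6, 1]
i=3: arr[3] = (-4)-6 = -10 → [7, 2, -4, -10, 2, 6, 1]
i=4: arr[4] = (-10)-2 = -12 → [7, 2, -4, -10, -12, 6, 1]
i=5: arr[5] = (-12)-6 = -18 → [7, 2, -4, -10, -12, -18, 1]
i=6: arr[6] = (-18)-1 = -19 → [7, 2, -4, -10, -12, -18, -19]
sum = -54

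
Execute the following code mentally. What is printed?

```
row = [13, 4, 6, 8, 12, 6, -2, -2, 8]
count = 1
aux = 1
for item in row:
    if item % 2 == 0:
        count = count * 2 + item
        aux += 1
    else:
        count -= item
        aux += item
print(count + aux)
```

item=13: not even, count = 1-13 = -12; aux=14
item=4: even, count = (-12)*2+4 = -20; aux=15
item=6: even, count = (-20)*2+6 = -34; aux=16
item=8: even, count = (-34)*2+8 = -60; aux=17
item=12: even, count = (-60)*2+12 = -108; aux=18
item=6: even, count = (-108)*2+6 = -210; aux=19
item=-2: even, count = (-210)*2+(-2) = -422; aux=20
item=-2: even, count = (-422)*2+(-2) = -846; aux=21
item=8: even, count = (-846)*2+8 = -1684; aux=22
count+aux = (-1684)+22 = -1662

-1662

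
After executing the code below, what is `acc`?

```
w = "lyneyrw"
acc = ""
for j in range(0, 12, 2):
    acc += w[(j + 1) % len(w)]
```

j=0: add w[1]='y' → 'y'
j=2: add w[3]='e' → 'ye'
j=4: add w[5]='r' → 'yer'
j=6: add w[0]='l' → 'yerl'
j=8: add w[2]='n' → 'yerln'
j=10: add w[4]='y' → 'yerlny'

'yerlny'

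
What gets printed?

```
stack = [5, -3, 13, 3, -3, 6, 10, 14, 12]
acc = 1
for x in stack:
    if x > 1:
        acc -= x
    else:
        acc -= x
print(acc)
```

x=5: >1, acc = 1-5 = -4
x=-3: not >1, acc = (-4)-(-3) = -1
x=13: >1, acc = (-1)-13 = -14
x=3: >1, acc = (-14)-3 = -17
x=-3: not >1, acc = (-17)-(-3) = -14
x=6: >1, acc = (-14)-6 = -20
x=10: >1, acc = (-20)-10 = -30
x=14: >1, acc = (-30)-14 = -44
x=12: >1, acc = (-44)-12 = -56

-56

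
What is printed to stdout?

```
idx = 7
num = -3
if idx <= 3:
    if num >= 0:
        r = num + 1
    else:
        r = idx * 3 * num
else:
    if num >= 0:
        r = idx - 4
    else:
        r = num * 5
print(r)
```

idx=7, num=-3
idx <= 3 is False; num >= 0 is False
→ r = num * 5 = -15

-15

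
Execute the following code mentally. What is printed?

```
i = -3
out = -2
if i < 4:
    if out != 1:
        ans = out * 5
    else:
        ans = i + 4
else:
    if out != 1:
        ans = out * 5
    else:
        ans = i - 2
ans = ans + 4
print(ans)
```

-6

i=-3, out=-2
i < 4 is True; out != 1 is True
→ ans = out * 5 = -10
ans = (-10)+4 = -6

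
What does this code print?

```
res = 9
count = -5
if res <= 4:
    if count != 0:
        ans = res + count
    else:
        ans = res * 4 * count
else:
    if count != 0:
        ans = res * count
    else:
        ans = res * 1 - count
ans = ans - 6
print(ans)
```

-51

res=9, count=-5
res <= 4 is False; count != 0 is True
→ ans = res * count = -45
ans = (-45)-6 = -51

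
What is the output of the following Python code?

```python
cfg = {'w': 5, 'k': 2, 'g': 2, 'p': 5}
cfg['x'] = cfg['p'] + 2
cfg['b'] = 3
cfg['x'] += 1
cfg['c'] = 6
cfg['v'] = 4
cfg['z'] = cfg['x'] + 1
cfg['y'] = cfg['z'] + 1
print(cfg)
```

{'w': 5, 'k': 2, 'g': 2, 'p': 5, 'x': 8, 'b': 3, 'c': 6, 'v': 4, 'z': 9, 'y': 10}

cfg['x'] = cfg['p']+2 = 7 → {'w': 5, 'k': 2, 'g': 2, 'p': 5, 'x': 7}
cfg['b'] = 3 → {'w': 5, 'k': 2, 'g': 2, 'p': 5, 'x': 7, 'b': 3}
cfg['x'] = 7+1 = 8 → {'w': 5, 'k': 2, 'g': 2, 'p': 5, 'x': 8, 'b': 3}
cfg['c'] = 6 → {'w': 5, 'k': 2, 'g': 2, 'p': 5, 'x': 8, 'b': 3, 'c': 6}
cfg['v'] = 4 → {'w': 5, 'k': 2, 'g': 2, 'p': 5, 'x': 8, 'b': 3, 'c': 6, 'v': 4}
cfg['z'] = cfg['x']+1 = 9 → {'w': 5, 'k': 2, 'g': 2, 'p': 5, 'x': 8, 'b': 3, 'c': 6, 'v': 4, 'z': 9}
cfg['y'] = cfg['z']+1 = 10 → {'w': 5, 'k': 2, 'g': 2, 'p': 5, 'x': 8, 'b': 3, 'c': 6, 'v': 4, 'z': 9, 'y': 10}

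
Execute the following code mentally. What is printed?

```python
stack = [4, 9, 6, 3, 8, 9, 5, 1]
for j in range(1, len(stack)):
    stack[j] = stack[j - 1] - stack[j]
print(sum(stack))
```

-152

j=1: stack[1] = 4-9 = -5 → [4, -5, 6, 3, 8, 9, 5, 1]
j=2: stack[2] = (-5)-6 = -11 → [4, -5, -11, 3, 8, 9, 5, 1]
j=3: stack[3] = (-11)-3 = -14 → [4, -5, -11, -14, 8, 9, 5, 1]
j=4: stack[4] = (-14)-8 = -22 → [4, -5, -11, -14, -22, 9, 5, 1]
j=5: stack[5] = (-22)-9 = -31 → [4, -5, -11, -14, -22, -31, 5, 1]
j=6: stack[6] = (-31)-5 = -36 → [4, -5, -11, -14, -22, -31, -36, 1]
j=7: stack[7] = (-36)-1 = -37 → [4, -5, -11, -14, -22, -31, -36, -37]
sum = -152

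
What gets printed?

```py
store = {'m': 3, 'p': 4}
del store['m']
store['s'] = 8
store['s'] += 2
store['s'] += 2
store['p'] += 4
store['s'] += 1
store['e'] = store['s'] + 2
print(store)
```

del 'm' → {'p': 4}
store['s'] = 8 → {'p': 4, 's': 8}
store['s'] = 8+2 = 10 → {'p': 4, 's': 10}
store['s'] = 10+2 = 12 → {'p': 4, 's': 12}
store['p'] = 4+4 = 8 → {'p': 8, 's': 12}
store['s'] = 12+1 = 13 → {'p': 8, 's': 13}
store['e'] = store['s']+2 = 15 → {'p': 8, 's': 13, 'e': 15}

{'p': 8, 's': 13, 'e': 15}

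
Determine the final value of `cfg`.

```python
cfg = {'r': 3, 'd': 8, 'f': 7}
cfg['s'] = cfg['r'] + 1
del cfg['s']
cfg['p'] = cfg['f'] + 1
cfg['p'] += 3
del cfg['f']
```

{'r': 3, 'd': 8, 'p': 11}

cfg['s'] = cfg['r']+1 = 4 → {'r': 3, 'd': 8, 'f': 7, 's': 4}
del 's' → {'r': 3, 'd': 8, 'f': 7}
cfg['p'] = cfg['f']+1 = 8 → {'r': 3, 'd': 8, 'f': 7, 'p': 8}
cfg['p'] = 8+3 = 11 → {'r': 3, 'd': 8, 'f': 7, 'p': 11}
del 'f' → {'r': 3, 'd': 8, 'p': 11}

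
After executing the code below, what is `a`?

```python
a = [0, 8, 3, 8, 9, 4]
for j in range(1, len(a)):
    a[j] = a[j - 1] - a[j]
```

[0, -8, -11, -19, -28, -32]

j=1: a[1] = 0-8 = -8 → [0, -8, 3, 8, 9, 4]
j=2: a[2] = (-8)-3 = -11 → [0, -8, -11, 8, 9, 4]
j=3: a[3] = (-11)-8 = -19 → [0, -8, -11, -19, 9, 4]
j=4: a[4] = (-19)-9 = -28 → [0, -8, -11, -19, -28, 4]
j=5: a[5] = (-28)-4 = -32 → [0, -8, -11, -19, -28, -32]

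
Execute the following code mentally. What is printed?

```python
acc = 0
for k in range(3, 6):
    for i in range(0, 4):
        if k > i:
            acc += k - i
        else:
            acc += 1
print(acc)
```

k=3,i=0: 3>0, acc = 0+3 = 3
k=3,i=1: 3>1, acc = 3+2 = 5
k=3,i=2: 3>2, acc = 5+1 = 6
k=3,i=3: not 3>3, acc = 6+1 = 7
k=4,i=0: 4>0, acc = 7+4 = 11
k=4,i=1: 4>1, acc = 11+3 = 14
k=4,i=2: 4>2, acc = 14+2 = 16
k=4,i=3: 4>3, acc = 16+1 = 17
k=5,i=0: 5>0, acc = 17+5 = 22
k=5,i=1: 5>1, acc = 22+4 = 26
k=5,i=2: 5>2, acc = 26+3 = 29
k=5,i=3: 5>3, acc = 29+2 = 31

31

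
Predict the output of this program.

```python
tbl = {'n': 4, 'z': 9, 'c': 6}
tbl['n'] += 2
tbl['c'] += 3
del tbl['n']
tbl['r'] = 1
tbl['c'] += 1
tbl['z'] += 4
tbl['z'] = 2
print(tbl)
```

{'z': 2, 'c': 10, 'r': 1}

tbl['n'] = 4+2 = 6 → {'n': 6, 'z': 9, 'c': 6}
tbl['c'] = 6+3 = 9 → {'n': 6, 'z': 9, 'c': 9}
del 'n' → {'z': 9, 'c': 9}
tbl['r'] = 1 → {'z': 9, 'c': 9, 'r': 1}
tbl['c'] = 9+1 = 10 → {'z': 9, 'c': 10, 'r': 1}
tbl['z'] = 9+4 = 13 → {'z': 13, 'c': 10, 'r': 1}
tbl['z'] = 2 → {'z': 2, 'c': 10, 'r': 1}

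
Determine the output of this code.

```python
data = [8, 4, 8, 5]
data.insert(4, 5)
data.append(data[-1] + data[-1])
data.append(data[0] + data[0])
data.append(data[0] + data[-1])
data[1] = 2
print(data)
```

[8, 2, 8, 5, 5, 10, 16, 24]

insert 5 at 4 → [8, 4, 8, 5, 5]
append data[-1]+data[-1] = 5+5 = 10 → [8, 4, 8, 5, 5, 10]
append data[0]+data[0] = 8+8 = 16 → [8, 4, 8, 5, 5, 10, 16]
append data[0]+data[-1] = 8+16 = 24 → [8, 4, 8, 5, 5, 10, 16, 24]
data[1] = 2 → [8, 2, 8, 5, 5, 10, 16, 24]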